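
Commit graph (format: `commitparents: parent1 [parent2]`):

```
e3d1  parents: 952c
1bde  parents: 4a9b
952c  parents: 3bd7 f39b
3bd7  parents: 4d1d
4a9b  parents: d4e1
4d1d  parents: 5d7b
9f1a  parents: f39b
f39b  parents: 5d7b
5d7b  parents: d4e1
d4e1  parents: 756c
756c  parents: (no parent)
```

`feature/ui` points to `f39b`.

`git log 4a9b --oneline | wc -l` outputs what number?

3

Walking parent pointers from 4a9b: reachable set = {4a9b, 756c, d4e1}.
That is 3 commits.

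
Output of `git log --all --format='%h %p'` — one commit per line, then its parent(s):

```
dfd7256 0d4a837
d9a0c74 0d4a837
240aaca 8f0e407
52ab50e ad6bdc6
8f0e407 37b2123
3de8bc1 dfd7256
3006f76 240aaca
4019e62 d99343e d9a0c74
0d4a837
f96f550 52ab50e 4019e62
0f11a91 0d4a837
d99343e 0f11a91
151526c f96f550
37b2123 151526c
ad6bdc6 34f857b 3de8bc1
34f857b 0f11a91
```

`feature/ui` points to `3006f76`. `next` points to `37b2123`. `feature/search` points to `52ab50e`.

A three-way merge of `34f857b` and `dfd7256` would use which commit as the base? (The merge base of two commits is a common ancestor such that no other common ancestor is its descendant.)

Ancestors of 34f857b: {0d4a837, 0f11a91, 34f857b}.
Ancestors of dfd7256: {0d4a837, dfd7256}.
Common ancestors: {0d4a837}.
The only common ancestor is 0d4a837, so it is the merge base.

0d4a837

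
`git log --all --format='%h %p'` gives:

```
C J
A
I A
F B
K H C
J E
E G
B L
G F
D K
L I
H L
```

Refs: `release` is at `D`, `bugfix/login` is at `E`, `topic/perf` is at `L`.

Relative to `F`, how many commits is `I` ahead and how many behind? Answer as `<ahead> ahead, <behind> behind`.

0 ahead, 3 behind

Reachable from I: {A, I}.
Reachable from F: {A, B, F, I, L}.
Only in I's history (ahead): {} — 0.
Only in F's history (behind): {B, F, L} — 3.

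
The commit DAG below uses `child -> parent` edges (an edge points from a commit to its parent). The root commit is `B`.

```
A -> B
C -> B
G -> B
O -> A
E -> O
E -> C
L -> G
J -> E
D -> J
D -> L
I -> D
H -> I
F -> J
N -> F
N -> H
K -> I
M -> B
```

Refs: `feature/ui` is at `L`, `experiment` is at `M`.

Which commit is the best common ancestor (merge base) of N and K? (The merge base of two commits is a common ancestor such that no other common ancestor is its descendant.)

I

Ancestors of N: {A, B, C, D, E, F, G, H, I, J, L, N, O}.
Ancestors of K: {A, B, C, D, E, G, I, J, K, L, O}.
Common ancestors: {A, B, C, D, E, G, I, J, L, O}.
Among these, I is not an ancestor of any other common ancestor — it is the merge base.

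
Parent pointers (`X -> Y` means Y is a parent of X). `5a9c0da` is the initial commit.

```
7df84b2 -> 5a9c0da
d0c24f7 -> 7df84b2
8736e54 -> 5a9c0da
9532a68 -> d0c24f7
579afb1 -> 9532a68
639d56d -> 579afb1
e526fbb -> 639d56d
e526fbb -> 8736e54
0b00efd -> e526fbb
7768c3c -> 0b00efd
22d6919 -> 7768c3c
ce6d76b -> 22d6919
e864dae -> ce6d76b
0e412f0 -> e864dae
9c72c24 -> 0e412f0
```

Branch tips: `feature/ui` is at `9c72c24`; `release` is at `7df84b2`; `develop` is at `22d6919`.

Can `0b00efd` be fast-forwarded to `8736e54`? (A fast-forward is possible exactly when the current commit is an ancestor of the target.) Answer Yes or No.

No

A fast-forward from 0b00efd to 8736e54 is possible iff 0b00efd is an ancestor of 8736e54.
Ancestors of 8736e54: {5a9c0da, 8736e54}.
0b00efd is not among them, so fast-forward is not possible.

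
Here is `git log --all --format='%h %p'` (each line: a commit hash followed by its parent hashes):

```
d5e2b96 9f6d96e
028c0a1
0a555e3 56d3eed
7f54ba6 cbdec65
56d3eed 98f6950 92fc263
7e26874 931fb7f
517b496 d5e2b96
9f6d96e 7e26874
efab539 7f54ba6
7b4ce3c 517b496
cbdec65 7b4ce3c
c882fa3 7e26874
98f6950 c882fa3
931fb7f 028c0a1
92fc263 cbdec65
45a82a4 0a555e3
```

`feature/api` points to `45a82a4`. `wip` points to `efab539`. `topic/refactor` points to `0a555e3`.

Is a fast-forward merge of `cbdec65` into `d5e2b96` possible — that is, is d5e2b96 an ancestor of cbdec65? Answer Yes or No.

A fast-forward from d5e2b96 to cbdec65 is possible iff d5e2b96 is an ancestor of cbdec65.
Ancestors of cbdec65: {028c0a1, 517b496, 7b4ce3c, 7e26874, 931fb7f, 9f6d96e, cbdec65, d5e2b96}.
d5e2b96 is among them, so fast-forward is possible.

Yes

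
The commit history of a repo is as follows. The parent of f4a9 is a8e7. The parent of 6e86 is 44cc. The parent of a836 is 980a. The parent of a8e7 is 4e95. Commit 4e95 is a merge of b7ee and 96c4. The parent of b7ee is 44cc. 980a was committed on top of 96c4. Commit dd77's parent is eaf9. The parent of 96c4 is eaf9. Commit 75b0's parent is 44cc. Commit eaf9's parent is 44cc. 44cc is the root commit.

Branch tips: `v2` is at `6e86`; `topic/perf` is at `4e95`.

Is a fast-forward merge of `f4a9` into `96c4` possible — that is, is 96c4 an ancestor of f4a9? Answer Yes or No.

A fast-forward from 96c4 to f4a9 is possible iff 96c4 is an ancestor of f4a9.
Ancestors of f4a9: {44cc, 4e95, 96c4, a8e7, b7ee, eaf9, f4a9}.
96c4 is among them, so fast-forward is possible.

Yes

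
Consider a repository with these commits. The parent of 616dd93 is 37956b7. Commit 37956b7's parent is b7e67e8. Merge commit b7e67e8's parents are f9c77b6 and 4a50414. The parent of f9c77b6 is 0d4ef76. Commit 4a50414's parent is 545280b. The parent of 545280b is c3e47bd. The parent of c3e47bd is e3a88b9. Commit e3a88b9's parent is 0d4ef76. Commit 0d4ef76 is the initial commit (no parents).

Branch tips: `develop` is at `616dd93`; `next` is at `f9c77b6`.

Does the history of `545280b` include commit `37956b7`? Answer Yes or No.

Ancestors of 545280b: {0d4ef76, 545280b, c3e47bd, e3a88b9}.
37956b7 is not in that set, so it is not an ancestor of 545280b.

No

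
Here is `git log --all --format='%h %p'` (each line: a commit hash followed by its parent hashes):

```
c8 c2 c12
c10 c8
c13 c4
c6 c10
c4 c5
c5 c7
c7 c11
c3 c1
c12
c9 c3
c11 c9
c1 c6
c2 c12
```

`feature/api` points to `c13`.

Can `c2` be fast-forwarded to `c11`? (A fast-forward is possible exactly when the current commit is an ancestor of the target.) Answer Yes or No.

Yes

A fast-forward from c2 to c11 is possible iff c2 is an ancestor of c11.
Ancestors of c11: {c1, c10, c11, c12, c2, c3, c6, c8, c9}.
c2 is among them, so fast-forward is possible.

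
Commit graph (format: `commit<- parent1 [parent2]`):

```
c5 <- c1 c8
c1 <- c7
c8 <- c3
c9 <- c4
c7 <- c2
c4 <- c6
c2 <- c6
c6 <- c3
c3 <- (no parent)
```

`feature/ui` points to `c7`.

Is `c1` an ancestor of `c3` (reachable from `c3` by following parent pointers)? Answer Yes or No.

Ancestors of c3: {c3}.
c1 is not in that set, so it is not an ancestor of c3.

No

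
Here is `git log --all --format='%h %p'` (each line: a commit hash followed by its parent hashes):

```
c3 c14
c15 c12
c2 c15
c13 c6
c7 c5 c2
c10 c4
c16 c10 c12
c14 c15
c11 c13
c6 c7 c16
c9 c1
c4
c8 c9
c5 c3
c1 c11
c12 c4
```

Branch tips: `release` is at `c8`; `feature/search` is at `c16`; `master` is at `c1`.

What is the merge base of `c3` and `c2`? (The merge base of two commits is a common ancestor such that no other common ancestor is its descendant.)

Ancestors of c3: {c12, c14, c15, c3, c4}.
Ancestors of c2: {c12, c15, c2, c4}.
Common ancestors: {c12, c15, c4}.
Among these, c15 is not an ancestor of any other common ancestor — it is the merge base.

c15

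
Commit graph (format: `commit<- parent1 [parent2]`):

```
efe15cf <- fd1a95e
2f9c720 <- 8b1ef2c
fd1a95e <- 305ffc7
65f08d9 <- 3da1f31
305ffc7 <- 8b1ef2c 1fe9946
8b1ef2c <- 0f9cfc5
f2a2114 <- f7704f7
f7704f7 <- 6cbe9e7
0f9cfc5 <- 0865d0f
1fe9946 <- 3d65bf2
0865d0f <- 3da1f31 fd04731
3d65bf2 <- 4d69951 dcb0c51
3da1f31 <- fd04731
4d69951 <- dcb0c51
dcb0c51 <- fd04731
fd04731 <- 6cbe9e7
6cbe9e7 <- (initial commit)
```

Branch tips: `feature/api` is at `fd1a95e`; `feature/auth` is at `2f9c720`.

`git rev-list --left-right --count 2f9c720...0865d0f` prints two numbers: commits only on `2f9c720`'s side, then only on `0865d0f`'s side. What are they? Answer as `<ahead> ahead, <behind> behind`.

Reachable from 2f9c720: {0865d0f, 0f9cfc5, 2f9c720, 3da1f31, 6cbe9e7, 8b1ef2c, fd04731}.
Reachable from 0865d0f: {0865d0f, 3da1f31, 6cbe9e7, fd04731}.
Only in 2f9c720's history (ahead): {0f9cfc5, 2f9c720, 8b1ef2c} — 3.
Only in 0865d0f's history (behind): {} — 0.

3 ahead, 0 behind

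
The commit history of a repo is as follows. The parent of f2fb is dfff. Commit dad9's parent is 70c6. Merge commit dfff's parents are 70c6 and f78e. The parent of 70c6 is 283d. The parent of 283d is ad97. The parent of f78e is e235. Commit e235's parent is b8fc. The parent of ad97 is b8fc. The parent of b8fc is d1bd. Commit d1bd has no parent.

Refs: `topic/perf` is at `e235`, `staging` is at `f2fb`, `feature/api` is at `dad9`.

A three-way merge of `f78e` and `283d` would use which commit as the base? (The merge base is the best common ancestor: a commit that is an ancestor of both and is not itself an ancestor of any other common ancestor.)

b8fc

Ancestors of f78e: {b8fc, d1bd, e235, f78e}.
Ancestors of 283d: {283d, ad97, b8fc, d1bd}.
Common ancestors: {b8fc, d1bd}.
Among these, b8fc is not an ancestor of any other common ancestor — it is the merge base.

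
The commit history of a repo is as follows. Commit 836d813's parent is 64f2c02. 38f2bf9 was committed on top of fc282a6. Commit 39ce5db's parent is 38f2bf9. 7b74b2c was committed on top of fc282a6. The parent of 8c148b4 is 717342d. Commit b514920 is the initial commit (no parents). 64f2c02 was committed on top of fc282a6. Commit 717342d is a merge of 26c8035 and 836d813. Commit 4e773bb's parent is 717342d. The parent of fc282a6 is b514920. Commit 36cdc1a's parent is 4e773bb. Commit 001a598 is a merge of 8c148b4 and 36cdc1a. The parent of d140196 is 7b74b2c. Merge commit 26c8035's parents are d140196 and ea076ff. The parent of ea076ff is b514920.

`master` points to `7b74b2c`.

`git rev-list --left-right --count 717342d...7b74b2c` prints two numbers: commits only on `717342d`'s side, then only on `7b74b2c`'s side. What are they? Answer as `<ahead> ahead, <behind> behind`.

6 ahead, 0 behind

Reachable from 717342d: {26c8035, 64f2c02, 717342d, 7b74b2c, 836d813, b514920, d140196, ea076ff, fc282a6}.
Reachable from 7b74b2c: {7b74b2c, b514920, fc282a6}.
Only in 717342d's history (ahead): {26c8035, 64f2c02, 717342d, 836d813, d140196, ea076ff} — 6.
Only in 7b74b2c's history (behind): {} — 0.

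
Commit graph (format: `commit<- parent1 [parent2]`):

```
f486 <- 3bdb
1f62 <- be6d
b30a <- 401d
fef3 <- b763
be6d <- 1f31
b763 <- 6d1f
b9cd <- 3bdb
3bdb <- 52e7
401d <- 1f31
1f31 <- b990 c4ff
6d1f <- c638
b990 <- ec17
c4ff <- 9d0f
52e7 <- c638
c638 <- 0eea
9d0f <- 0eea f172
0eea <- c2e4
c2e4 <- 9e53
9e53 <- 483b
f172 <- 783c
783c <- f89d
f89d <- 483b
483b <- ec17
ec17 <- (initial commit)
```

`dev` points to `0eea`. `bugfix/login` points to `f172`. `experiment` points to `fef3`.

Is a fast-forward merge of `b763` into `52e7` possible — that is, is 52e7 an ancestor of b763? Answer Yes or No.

A fast-forward from 52e7 to b763 is possible iff 52e7 is an ancestor of b763.
Ancestors of b763: {0eea, 483b, 6d1f, 9e53, b763, c2e4, c638, ec17}.
52e7 is not among them, so fast-forward is not possible.

No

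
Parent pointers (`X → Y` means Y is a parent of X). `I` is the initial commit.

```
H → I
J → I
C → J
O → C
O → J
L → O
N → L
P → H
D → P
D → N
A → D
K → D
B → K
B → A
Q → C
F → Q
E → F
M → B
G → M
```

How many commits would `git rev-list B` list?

Walking parent pointers from B: reachable set = {A, B, C, D, H, I, J, K, L, N, O, P}.
That is 12 commits.

12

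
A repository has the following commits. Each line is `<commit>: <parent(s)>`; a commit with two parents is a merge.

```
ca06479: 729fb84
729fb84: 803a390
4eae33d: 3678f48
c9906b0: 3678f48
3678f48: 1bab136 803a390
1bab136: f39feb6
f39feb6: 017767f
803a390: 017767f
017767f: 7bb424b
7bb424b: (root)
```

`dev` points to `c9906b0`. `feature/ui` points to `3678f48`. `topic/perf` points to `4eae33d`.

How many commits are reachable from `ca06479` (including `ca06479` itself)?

5

Walking parent pointers from ca06479: reachable set = {017767f, 729fb84, 7bb424b, 803a390, ca06479}.
That is 5 commits.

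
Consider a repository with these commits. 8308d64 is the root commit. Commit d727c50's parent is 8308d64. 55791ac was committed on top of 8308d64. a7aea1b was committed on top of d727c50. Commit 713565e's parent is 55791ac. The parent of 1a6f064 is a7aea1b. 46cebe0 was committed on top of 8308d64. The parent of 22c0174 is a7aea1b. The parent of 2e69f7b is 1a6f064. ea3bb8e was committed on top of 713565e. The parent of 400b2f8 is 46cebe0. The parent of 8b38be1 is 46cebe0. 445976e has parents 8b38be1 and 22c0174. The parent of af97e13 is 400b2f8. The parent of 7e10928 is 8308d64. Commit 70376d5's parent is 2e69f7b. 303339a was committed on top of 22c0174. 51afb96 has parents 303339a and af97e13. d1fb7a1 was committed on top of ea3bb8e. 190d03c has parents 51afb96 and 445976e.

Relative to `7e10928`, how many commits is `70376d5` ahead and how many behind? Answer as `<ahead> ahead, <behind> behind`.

5 ahead, 1 behind

Reachable from 70376d5: {1a6f064, 2e69f7b, 70376d5, 8308d64, a7aea1b, d727c50}.
Reachable from 7e10928: {7e10928, 8308d64}.
Only in 70376d5's history (ahead): {1a6f064, 2e69f7b, 70376d5, a7aea1b, d727c50} — 5.
Only in 7e10928's history (behind): {7e10928} — 1.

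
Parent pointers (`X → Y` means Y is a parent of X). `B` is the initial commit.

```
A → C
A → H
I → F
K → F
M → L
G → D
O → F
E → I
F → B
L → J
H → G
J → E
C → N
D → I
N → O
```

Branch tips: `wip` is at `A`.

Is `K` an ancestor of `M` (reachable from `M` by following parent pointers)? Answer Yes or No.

No

Ancestors of M: {B, E, F, I, J, L, M}.
K is not in that set, so it is not an ancestor of M.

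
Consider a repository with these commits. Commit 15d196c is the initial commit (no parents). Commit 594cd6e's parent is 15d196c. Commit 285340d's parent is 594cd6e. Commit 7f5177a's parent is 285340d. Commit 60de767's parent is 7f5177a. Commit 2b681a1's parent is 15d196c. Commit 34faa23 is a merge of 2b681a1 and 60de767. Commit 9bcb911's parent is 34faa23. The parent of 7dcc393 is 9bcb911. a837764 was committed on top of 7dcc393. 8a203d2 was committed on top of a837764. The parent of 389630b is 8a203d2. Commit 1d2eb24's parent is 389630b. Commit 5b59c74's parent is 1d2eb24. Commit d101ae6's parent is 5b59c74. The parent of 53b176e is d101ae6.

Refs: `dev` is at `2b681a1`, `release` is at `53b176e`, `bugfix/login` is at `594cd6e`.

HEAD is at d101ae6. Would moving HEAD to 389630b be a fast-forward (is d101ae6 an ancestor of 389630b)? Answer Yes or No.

No

A fast-forward from d101ae6 to 389630b is possible iff d101ae6 is an ancestor of 389630b.
Ancestors of 389630b: {15d196c, 285340d, 2b681a1, 34faa23, 389630b, 594cd6e, 60de767, 7dcc393, 7f5177a, 8a203d2, 9bcb911, a837764}.
d101ae6 is not among them, so fast-forward is not possible.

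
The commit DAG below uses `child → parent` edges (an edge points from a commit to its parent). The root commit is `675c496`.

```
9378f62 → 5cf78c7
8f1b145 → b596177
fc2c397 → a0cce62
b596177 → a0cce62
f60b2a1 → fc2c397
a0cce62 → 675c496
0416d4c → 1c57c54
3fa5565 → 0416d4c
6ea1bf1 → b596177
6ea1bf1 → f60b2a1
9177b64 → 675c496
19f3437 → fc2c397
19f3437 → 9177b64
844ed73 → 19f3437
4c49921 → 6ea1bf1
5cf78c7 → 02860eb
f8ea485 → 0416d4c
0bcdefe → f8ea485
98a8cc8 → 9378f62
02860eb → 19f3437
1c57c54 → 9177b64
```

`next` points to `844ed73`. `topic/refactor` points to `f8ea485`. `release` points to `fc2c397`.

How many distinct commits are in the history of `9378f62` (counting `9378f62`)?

Walking parent pointers from 9378f62: reachable set = {02860eb, 19f3437, 5cf78c7, 675c496, 9177b64, 9378f62, a0cce62, fc2c397}.
That is 8 commits.

8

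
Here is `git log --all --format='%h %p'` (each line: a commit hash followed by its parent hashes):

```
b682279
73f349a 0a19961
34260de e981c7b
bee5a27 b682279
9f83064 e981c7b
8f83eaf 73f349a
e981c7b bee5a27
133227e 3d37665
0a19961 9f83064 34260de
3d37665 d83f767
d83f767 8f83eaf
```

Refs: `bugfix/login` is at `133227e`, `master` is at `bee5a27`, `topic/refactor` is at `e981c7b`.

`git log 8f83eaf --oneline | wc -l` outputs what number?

8

Walking parent pointers from 8f83eaf: reachable set = {0a19961, 34260de, 73f349a, 8f83eaf, 9f83064, b682279, bee5a27, e981c7b}.
That is 8 commits.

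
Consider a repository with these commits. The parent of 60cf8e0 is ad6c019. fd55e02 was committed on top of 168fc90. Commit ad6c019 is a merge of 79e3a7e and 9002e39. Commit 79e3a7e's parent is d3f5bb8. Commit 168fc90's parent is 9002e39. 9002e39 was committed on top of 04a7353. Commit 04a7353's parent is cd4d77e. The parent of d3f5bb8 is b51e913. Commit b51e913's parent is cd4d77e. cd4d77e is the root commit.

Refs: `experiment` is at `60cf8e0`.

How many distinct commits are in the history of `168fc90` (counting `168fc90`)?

Walking parent pointers from 168fc90: reachable set = {04a7353, 168fc90, 9002e39, cd4d77e}.
That is 4 commits.

4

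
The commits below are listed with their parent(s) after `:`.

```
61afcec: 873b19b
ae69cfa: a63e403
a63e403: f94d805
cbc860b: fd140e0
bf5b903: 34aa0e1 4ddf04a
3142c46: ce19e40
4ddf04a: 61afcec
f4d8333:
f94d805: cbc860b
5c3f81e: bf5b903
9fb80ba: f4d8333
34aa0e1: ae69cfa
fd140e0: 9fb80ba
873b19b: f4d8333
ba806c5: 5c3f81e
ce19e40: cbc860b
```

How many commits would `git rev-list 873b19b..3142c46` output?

Reachable from 3142c46: {3142c46, 9fb80ba, cbc860b, ce19e40, f4d8333, fd140e0}.
Reachable from 873b19b: {873b19b, f4d8333}.
In 3142c46's history but not 873b19b's: {3142c46, 9fb80ba, cbc860b, ce19e40, fd140e0} — 5 commits.

5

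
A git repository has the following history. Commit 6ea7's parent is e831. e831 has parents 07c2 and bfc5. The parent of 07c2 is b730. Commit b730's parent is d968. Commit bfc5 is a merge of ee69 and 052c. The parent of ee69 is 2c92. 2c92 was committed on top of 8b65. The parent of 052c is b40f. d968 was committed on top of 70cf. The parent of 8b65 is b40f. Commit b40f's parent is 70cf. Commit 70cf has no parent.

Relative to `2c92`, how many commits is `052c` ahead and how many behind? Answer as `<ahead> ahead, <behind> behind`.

Reachable from 052c: {052c, 70cf, b40f}.
Reachable from 2c92: {2c92, 70cf, 8b65, b40f}.
Only in 052c's history (ahead): {052c} — 1.
Only in 2c92's history (behind): {2c92, 8b65} — 2.

1 ahead, 2 behind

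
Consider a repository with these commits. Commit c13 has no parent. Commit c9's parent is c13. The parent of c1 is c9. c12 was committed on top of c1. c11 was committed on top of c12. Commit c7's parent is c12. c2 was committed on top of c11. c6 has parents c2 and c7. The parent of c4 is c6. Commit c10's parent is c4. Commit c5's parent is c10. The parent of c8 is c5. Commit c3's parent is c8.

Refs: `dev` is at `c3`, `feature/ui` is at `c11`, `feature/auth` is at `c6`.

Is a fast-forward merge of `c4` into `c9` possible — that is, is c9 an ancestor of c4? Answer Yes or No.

A fast-forward from c9 to c4 is possible iff c9 is an ancestor of c4.
Ancestors of c4: {c1, c11, c12, c13, c2, c4, c6, c7, c9}.
c9 is among them, so fast-forward is possible.

Yes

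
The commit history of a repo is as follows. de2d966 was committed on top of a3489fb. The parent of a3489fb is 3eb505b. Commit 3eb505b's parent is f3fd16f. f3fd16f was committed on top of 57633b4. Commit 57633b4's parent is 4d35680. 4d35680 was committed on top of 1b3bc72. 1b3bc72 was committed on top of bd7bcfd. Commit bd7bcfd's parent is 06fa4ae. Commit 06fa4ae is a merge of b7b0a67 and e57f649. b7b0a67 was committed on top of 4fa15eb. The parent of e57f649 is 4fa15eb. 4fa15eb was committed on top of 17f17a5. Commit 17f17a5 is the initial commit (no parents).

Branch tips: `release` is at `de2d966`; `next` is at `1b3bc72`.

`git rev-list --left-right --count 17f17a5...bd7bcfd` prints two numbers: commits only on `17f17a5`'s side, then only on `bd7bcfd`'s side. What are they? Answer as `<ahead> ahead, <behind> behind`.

Reachable from 17f17a5: {17f17a5}.
Reachable from bd7bcfd: {06fa4ae, 17f17a5, 4fa15eb, b7b0a67, bd7bcfd, e57f649}.
Only in 17f17a5's history (ahead): {} — 0.
Only in bd7bcfd's history (behind): {06fa4ae, 4fa15eb, b7b0a67, bd7bcfd, e57f649} — 5.

0 ahead, 5 behind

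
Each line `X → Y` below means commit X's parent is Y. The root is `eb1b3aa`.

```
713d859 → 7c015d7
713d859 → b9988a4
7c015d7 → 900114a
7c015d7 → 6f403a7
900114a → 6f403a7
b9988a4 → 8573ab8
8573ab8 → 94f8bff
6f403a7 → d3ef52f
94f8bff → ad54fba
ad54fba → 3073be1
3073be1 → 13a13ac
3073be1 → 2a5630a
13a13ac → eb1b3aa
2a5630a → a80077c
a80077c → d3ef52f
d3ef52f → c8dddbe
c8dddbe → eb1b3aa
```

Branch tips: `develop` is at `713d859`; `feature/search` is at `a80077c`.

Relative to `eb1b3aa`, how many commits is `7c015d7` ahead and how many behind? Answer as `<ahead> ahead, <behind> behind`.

5 ahead, 0 behind

Reachable from 7c015d7: {6f403a7, 7c015d7, 900114a, c8dddbe, d3ef52f, eb1b3aa}.
Reachable from eb1b3aa: {eb1b3aa}.
Only in 7c015d7's history (ahead): {6f403a7, 7c015d7, 900114a, c8dddbe, d3ef52f} — 5.
Only in eb1b3aa's history (behind): {} — 0.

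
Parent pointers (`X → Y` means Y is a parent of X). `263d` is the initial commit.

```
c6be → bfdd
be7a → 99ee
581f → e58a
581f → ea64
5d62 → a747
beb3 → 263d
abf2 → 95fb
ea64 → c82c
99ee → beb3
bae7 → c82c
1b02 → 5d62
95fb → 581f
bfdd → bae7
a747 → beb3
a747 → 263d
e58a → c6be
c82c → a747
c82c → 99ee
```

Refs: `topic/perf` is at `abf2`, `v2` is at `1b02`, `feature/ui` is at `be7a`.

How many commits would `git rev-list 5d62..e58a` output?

Reachable from e58a: {263d, 99ee, a747, bae7, beb3, bfdd, c6be, c82c, e58a}.
Reachable from 5d62: {263d, 5d62, a747, beb3}.
In e58a's history but not 5d62's: {99ee, bae7, bfdd, c6be, c82c, e58a} — 6 commits.

6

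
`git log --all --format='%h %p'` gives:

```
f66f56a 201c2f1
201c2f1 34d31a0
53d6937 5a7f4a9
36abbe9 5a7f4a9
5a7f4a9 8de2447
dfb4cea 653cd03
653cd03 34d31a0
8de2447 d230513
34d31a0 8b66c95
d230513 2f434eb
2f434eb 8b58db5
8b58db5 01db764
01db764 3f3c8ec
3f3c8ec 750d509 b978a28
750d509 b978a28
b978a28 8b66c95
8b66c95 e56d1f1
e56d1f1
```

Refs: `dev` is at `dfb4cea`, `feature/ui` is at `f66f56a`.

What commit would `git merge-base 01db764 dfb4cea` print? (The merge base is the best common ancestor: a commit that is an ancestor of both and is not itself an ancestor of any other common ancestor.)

8b66c95

Ancestors of 01db764: {01db764, 3f3c8ec, 750d509, 8b66c95, b978a28, e56d1f1}.
Ancestors of dfb4cea: {34d31a0, 653cd03, 8b66c95, dfb4cea, e56d1f1}.
Common ancestors: {8b66c95, e56d1f1}.
Among these, 8b66c95 is not an ancestor of any other common ancestor — it is the merge base.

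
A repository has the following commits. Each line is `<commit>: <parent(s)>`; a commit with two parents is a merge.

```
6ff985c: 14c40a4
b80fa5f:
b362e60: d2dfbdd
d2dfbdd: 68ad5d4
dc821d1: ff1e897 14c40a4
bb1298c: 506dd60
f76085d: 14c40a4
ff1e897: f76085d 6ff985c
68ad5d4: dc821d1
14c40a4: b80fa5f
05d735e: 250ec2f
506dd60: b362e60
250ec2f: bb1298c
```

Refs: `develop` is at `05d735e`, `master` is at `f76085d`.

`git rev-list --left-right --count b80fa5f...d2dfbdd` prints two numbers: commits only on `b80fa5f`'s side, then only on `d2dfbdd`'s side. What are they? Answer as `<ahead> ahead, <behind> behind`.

Reachable from b80fa5f: {b80fa5f}.
Reachable from d2dfbdd: {14c40a4, 68ad5d4, 6ff985c, b80fa5f, d2dfbdd, dc821d1, f76085d, ff1e897}.
Only in b80fa5f's history (ahead): {} — 0.
Only in d2dfbdd's history (behind): {14c40a4, 68ad5d4, 6ff985c, d2dfbdd, dc821d1, f76085d, ff1e897} — 7.

0 ahead, 7 behind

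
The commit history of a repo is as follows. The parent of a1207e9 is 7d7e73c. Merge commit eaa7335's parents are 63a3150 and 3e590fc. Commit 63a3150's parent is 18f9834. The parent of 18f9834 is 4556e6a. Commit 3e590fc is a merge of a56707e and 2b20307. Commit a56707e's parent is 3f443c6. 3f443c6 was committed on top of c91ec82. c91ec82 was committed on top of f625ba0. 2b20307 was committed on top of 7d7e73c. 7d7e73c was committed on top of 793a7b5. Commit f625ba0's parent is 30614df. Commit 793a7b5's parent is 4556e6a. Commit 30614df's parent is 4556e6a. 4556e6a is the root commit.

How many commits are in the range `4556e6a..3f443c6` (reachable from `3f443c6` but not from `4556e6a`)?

Reachable from 3f443c6: {30614df, 3f443c6, 4556e6a, c91ec82, f625ba0}.
Reachable from 4556e6a: {4556e6a}.
In 3f443c6's history but not 4556e6a's: {30614df, 3f443c6, c91ec82, f625ba0} — 4 commits.

4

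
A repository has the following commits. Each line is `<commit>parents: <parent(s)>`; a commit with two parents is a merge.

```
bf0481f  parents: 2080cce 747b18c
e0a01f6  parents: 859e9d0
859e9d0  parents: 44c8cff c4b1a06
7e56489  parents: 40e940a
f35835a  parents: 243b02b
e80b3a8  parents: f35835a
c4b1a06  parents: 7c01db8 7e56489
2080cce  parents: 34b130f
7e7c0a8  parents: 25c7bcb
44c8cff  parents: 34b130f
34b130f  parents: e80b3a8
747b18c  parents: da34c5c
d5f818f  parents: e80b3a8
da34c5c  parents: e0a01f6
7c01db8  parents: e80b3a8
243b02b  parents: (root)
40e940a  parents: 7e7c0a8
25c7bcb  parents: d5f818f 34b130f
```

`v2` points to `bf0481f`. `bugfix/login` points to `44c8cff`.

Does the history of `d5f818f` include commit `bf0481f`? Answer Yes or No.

Ancestors of d5f818f: {243b02b, d5f818f, e80b3a8, f35835a}.
bf0481f is not in that set, so it is not an ancestor of d5f818f.

No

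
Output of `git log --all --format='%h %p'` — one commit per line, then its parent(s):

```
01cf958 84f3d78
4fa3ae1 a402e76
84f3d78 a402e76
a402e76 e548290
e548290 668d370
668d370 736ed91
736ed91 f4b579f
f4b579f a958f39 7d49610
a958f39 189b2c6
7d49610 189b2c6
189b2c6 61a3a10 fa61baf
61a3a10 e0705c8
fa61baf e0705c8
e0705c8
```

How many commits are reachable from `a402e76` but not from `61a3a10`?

Reachable from a402e76: {189b2c6, 61a3a10, 668d370, 736ed91, 7d49610, a402e76, a958f39, e0705c8, e548290, f4b579f, fa61baf}.
Reachable from 61a3a10: {61a3a10, e0705c8}.
In a402e76's history but not 61a3a10's: {189b2c6, 668d370, 736ed91, 7d49610, a402e76, a958f39, e548290, f4b579f, fa61baf} — 9 commits.

9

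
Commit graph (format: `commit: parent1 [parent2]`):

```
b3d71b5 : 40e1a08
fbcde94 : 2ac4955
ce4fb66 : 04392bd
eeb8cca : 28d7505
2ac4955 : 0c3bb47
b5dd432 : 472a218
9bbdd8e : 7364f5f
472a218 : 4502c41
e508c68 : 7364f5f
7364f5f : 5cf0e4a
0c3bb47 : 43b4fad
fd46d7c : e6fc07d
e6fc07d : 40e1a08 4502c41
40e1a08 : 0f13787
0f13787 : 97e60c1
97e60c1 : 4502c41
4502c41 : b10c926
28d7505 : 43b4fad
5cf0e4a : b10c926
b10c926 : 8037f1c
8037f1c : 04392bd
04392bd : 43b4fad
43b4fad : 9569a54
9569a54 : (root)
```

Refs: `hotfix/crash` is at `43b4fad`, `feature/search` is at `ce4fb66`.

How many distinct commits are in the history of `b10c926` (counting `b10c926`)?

5

Walking parent pointers from b10c926: reachable set = {04392bd, 43b4fad, 8037f1c, 9569a54, b10c926}.
That is 5 commits.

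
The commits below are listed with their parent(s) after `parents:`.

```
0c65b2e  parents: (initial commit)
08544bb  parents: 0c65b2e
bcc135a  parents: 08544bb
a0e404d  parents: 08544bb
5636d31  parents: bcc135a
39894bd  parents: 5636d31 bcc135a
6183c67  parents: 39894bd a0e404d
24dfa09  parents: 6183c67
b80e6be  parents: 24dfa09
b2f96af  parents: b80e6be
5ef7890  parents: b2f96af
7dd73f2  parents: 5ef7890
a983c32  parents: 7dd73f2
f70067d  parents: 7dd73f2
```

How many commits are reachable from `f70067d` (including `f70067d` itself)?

Walking parent pointers from f70067d: reachable set = {08544bb, 0c65b2e, 24dfa09, 39894bd, 5636d31, 5ef7890, 6183c67, 7dd73f2, a0e404d, b2f96af, b80e6be, bcc135a, f70067d}.
That is 13 commits.

13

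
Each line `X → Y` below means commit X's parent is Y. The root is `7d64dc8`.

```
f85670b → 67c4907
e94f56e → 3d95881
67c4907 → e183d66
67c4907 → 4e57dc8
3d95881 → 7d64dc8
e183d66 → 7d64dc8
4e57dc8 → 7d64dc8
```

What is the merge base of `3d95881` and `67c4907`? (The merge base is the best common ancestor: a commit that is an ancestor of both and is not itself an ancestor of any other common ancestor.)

Ancestors of 3d95881: {3d95881, 7d64dc8}.
Ancestors of 67c4907: {4e57dc8, 67c4907, 7d64dc8, e183d66}.
Common ancestors: {7d64dc8}.
The only common ancestor is 7d64dc8, so it is the merge base.

7d64dc8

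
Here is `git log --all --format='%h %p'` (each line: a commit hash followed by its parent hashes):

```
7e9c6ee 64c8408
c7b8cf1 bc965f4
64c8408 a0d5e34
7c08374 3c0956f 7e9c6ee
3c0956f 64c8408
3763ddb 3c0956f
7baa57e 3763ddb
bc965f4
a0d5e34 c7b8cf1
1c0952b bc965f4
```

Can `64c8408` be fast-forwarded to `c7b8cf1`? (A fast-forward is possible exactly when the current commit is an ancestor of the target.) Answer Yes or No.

No

A fast-forward from 64c8408 to c7b8cf1 is possible iff 64c8408 is an ancestor of c7b8cf1.
Ancestors of c7b8cf1: {bc965f4, c7b8cf1}.
64c8408 is not among them, so fast-forward is not possible.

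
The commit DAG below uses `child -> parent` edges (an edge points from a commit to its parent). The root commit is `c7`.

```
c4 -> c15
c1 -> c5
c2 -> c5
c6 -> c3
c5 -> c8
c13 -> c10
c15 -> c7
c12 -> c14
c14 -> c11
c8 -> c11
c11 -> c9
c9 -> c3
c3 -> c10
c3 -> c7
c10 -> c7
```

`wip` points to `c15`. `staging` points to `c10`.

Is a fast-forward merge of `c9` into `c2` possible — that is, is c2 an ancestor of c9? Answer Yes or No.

A fast-forward from c2 to c9 is possible iff c2 is an ancestor of c9.
Ancestors of c9: {c10, c3, c7, c9}.
c2 is not among them, so fast-forward is not possible.

No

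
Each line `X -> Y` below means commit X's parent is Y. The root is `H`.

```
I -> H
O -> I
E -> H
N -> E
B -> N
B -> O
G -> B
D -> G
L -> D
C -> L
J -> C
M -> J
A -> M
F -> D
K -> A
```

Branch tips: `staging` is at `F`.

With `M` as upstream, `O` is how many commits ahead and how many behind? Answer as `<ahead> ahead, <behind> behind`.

0 ahead, 9 behind

Reachable from O: {H, I, O}.
Reachable from M: {B, C, D, E, G, H, I, J, L, M, N, O}.
Only in O's history (ahead): {} — 0.
Only in M's history (behind): {B, C, D, E, G, J, L, M, N} — 9.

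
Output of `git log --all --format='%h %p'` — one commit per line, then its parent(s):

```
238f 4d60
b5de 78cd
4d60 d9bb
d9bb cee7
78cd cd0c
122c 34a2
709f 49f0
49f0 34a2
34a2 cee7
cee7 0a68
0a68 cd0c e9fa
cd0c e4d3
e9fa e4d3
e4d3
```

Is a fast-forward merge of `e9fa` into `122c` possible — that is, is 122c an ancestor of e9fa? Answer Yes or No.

A fast-forward from 122c to e9fa is possible iff 122c is an ancestor of e9fa.
Ancestors of e9fa: {e4d3, e9fa}.
122c is not among them, so fast-forward is not possible.

No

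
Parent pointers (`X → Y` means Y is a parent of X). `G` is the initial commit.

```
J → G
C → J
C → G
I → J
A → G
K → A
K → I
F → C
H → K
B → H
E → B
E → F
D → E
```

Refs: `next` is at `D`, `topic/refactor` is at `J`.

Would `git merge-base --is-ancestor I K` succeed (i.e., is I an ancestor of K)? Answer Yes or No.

Ancestors of K (commits reachable by following parents): {A, G, I, J, K}.
I is in that set, so it is an ancestor of K.

Yes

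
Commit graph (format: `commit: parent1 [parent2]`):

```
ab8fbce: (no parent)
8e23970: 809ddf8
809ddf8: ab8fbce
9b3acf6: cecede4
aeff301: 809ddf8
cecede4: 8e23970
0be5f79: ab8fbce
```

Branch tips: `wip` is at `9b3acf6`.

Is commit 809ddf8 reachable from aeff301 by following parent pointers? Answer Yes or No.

Yes

Ancestors of aeff301 (commits reachable by following parents): {809ddf8, ab8fbce, aeff301}.
809ddf8 is in that set, so it is an ancestor of aeff301.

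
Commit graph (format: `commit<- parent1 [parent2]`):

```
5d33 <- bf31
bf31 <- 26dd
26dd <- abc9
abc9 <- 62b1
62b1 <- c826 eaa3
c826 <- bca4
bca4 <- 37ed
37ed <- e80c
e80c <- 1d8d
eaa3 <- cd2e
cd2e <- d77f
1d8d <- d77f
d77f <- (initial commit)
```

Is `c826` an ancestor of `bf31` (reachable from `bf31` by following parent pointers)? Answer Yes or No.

Ancestors of bf31 (commits reachable by following parents): {1d8d, 26dd, 37ed, 62b1, abc9, bca4, bf31, c826, cd2e, d77f, e80c, eaa3}.
c826 is in that set, so it is an ancestor of bf31.

Yes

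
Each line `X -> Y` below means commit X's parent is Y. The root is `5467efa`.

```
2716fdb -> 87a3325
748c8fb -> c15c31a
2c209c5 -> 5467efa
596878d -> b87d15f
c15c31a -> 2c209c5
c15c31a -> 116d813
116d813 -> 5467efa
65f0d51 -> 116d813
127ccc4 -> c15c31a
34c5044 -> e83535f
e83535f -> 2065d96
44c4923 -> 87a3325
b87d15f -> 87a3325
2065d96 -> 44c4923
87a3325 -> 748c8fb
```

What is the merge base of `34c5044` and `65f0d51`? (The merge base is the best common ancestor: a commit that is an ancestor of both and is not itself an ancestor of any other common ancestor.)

116d813

Ancestors of 34c5044: {116d813, 2065d96, 2c209c5, 34c5044, 44c4923, 5467efa, 748c8fb, 87a3325, c15c31a, e83535f}.
Ancestors of 65f0d51: {116d813, 5467efa, 65f0d51}.
Common ancestors: {116d813, 5467efa}.
Among these, 116d813 is not an ancestor of any other common ancestor — it is the merge base.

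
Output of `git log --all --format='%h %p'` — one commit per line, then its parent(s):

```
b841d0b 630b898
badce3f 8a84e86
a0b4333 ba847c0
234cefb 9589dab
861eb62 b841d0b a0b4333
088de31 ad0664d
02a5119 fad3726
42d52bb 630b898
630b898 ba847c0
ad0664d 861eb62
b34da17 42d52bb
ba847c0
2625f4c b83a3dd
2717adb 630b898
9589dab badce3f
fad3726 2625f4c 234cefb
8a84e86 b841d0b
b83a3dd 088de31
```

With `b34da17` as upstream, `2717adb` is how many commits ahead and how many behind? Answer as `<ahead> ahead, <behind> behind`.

1 ahead, 2 behind

Reachable from 2717adb: {2717adb, 630b898, ba847c0}.
Reachable from b34da17: {42d52bb, 630b898, b34da17, ba847c0}.
Only in 2717adb's history (ahead): {2717adb} — 1.
Only in b34da17's history (behind): {42d52bb, b34da17} — 2.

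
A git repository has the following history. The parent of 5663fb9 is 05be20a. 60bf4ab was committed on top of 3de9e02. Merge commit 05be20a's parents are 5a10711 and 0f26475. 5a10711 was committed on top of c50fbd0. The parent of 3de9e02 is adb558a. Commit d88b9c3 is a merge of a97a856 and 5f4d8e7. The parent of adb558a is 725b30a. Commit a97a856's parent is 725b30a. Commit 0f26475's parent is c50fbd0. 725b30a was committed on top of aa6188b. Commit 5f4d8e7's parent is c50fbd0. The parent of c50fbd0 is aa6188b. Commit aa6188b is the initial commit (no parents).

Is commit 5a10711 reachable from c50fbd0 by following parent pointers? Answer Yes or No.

Ancestors of c50fbd0: {aa6188b, c50fbd0}.
5a10711 is not in that set, so it is not an ancestor of c50fbd0.

No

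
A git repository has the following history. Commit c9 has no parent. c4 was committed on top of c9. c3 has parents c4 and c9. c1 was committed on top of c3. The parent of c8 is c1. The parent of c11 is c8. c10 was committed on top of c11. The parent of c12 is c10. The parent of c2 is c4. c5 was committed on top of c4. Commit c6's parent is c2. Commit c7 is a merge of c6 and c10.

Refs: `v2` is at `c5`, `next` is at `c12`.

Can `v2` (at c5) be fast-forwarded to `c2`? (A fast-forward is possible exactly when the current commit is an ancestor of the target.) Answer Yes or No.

No

A fast-forward from c5 to c2 is possible iff c5 is an ancestor of c2.
Ancestors of c2: {c2, c4, c9}.
c5 is not among them, so fast-forward is not possible.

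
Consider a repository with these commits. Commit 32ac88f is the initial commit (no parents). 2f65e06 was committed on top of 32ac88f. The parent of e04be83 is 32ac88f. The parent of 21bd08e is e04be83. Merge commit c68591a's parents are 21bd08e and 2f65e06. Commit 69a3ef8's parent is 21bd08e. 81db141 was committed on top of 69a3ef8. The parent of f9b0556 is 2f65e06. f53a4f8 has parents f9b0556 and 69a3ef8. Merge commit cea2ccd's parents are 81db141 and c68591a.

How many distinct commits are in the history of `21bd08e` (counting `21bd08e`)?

3

Walking parent pointers from 21bd08e: reachable set = {21bd08e, 32ac88f, e04be83}.
That is 3 commits.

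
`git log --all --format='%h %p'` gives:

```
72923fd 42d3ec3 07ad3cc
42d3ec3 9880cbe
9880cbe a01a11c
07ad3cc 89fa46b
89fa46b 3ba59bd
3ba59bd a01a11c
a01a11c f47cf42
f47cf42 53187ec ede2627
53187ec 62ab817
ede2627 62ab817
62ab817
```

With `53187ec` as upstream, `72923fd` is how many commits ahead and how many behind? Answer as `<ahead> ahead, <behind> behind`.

Reachable from 72923fd: {07ad3cc, 3ba59bd, 42d3ec3, 53187ec, 62ab817, 72923fd, 89fa46b, 9880cbe, a01a11c, ede2627, f47cf42}.
Reachable from 53187ec: {53187ec, 62ab817}.
Only in 72923fd's history (ahead): {07ad3cc, 3ba59bd, 42d3ec3, 72923fd, 89fa46b, 9880cbe, a01a11c, ede2627, f47cf42} — 9.
Only in 53187ec's history (behind): {} — 0.

9 ahead, 0 behind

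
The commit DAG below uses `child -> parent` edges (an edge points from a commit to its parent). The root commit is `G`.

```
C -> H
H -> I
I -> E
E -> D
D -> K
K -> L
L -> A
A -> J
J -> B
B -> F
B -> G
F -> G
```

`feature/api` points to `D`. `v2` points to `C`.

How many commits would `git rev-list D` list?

8

Walking parent pointers from D: reachable set = {A, B, D, F, G, J, K, L}.
That is 8 commits.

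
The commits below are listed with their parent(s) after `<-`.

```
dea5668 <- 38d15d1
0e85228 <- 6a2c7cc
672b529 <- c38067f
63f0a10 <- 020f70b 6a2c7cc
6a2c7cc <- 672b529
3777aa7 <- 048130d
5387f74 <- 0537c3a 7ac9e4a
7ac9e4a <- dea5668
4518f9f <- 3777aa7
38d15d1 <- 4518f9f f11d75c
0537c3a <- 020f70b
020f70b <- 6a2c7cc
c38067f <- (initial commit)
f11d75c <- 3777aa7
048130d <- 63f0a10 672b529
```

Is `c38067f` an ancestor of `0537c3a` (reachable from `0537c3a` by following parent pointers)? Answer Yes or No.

Ancestors of 0537c3a (commits reachable by following parents): {020f70b, 0537c3a, 672b529, 6a2c7cc, c38067f}.
c38067f is in that set, so it is an ancestor of 0537c3a.

Yes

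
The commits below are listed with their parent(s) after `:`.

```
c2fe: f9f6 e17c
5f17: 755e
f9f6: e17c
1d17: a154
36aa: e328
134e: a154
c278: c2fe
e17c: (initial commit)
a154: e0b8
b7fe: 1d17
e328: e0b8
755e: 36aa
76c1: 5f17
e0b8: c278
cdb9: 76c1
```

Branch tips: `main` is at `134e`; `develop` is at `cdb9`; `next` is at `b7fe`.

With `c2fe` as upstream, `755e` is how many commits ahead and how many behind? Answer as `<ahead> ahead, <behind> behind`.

Reachable from 755e: {36aa, 755e, c278, c2fe, e0b8, e17c, e328, f9f6}.
Reachable from c2fe: {c2fe, e17c, f9f6}.
Only in 755e's history (ahead): {36aa, 755e, c278, e0b8, e328} — 5.
Only in c2fe's history (behind): {} — 0.

5 ahead, 0 behind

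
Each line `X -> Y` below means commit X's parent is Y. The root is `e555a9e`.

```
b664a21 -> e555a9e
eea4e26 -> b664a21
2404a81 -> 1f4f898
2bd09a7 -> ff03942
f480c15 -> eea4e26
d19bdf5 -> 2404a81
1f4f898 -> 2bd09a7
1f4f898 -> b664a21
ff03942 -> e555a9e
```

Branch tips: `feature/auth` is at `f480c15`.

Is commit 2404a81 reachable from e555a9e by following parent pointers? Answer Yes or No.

Ancestors of e555a9e: {e555a9e}.
2404a81 is not in that set, so it is not an ancestor of e555a9e.

No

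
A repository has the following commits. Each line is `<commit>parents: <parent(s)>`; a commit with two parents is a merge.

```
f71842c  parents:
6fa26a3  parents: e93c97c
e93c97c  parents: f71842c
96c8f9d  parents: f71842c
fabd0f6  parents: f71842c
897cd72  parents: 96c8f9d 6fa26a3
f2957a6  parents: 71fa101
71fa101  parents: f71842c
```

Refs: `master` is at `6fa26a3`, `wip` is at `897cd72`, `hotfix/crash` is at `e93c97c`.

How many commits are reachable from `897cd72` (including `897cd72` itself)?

5

Walking parent pointers from 897cd72: reachable set = {6fa26a3, 897cd72, 96c8f9d, e93c97c, f71842c}.
That is 5 commits.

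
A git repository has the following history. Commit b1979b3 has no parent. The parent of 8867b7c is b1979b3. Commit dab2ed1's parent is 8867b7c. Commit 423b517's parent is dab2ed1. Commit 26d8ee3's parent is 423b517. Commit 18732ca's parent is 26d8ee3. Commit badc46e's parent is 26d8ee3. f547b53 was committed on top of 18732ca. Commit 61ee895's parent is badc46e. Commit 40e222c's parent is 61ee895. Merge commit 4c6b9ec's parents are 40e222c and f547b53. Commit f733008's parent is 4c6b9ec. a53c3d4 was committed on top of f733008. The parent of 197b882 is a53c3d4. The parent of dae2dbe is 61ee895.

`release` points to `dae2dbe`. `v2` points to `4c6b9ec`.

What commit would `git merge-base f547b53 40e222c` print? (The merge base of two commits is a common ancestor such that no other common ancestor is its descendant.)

26d8ee3

Ancestors of f547b53: {18732ca, 26d8ee3, 423b517, 8867b7c, b1979b3, dab2ed1, f547b53}.
Ancestors of 40e222c: {26d8ee3, 40e222c, 423b517, 61ee895, 8867b7c, b1979b3, badc46e, dab2ed1}.
Common ancestors: {26d8ee3, 423b517, 8867b7c, b1979b3, dab2ed1}.
Among these, 26d8ee3 is not an ancestor of any other common ancestor — it is the merge base.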